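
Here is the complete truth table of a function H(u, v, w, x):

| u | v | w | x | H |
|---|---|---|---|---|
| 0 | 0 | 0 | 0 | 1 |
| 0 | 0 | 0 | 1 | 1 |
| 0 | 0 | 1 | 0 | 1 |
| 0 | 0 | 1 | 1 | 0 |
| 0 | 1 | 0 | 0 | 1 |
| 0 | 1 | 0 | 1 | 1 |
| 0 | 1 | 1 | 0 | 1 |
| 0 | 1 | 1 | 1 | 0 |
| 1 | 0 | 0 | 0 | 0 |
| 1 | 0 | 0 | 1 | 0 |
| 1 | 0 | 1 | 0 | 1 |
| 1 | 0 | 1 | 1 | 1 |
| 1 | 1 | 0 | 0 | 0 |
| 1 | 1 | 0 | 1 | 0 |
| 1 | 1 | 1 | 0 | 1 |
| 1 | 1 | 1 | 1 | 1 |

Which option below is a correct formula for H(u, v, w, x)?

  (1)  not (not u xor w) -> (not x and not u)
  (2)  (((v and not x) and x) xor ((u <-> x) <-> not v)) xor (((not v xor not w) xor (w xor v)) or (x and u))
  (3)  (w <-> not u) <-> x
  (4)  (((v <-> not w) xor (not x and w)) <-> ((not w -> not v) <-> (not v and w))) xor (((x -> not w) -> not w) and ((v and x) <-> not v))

1

(2) disagrees with H on (0,0,0,1) (formula → 0, table → 1); rule it out.
(3) disagrees with H on (0,0,0,1) (formula → 0, table → 1); rule it out.
(4) disagrees with H on (0,0,1,0) (formula → 0, table → 1); rule it out.
That leaves (1). Evaluating it on every row reproduces the table of H exactly.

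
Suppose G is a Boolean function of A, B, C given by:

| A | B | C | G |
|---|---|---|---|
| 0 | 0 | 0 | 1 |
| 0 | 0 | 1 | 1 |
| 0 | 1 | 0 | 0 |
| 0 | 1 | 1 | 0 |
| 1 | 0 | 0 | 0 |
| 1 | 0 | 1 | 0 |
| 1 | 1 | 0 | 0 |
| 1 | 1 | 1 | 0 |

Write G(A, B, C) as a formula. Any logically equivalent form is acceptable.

G(A, B, C) = ((~A & ~B) & ~C) | ((~A & ~B) & C)

G=1 on 2 inputs: (0,0,0), (0,0,1). Reading each as a conjunction of literals (¬A·¬B·¬C, ¬A·¬B·C) and taking the OR gives the canonical DNF.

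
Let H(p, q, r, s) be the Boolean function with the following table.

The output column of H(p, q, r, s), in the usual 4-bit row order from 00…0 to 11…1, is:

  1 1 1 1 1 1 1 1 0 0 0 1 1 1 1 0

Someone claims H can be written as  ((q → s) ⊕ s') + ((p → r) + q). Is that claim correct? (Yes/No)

No

Test each input against both H and the formula:
  p=0, q=0, r=0, s=0: formula gives 1, H = 1 ✓
  p=0, q=0, r=0, s=1: formula gives 1, H = 1 ✓
  p=0, q=0, r=1, s=0: formula gives 1, H = 1 ✓
  p=0, q=0, r=1, s=1: formula gives 1, H = 1 ✓
  …
  p=1, q=0, r=0, s=1: formula gives 1, but H = 0 ✗
Row (1,0,0,1) is a counterexample, so the formula is not equivalent to H.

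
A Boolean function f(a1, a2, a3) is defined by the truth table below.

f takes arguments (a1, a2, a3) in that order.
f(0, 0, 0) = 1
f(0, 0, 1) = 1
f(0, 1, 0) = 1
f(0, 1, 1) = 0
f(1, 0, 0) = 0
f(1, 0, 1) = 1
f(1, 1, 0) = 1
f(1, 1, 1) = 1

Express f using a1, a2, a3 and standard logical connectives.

f is 0 on only 2 rows — (0,1,1), (1,0,0). Writing each as a minterm (¬a1·a2·a3, a1·¬a2·¬a3) and OR-ing them characterizes exactly where f=0, so f is the negation of that disjunction.

f(a1, a2, a3) = (((a1' · a2) · a3) + ((a1 · a2') · a3'))'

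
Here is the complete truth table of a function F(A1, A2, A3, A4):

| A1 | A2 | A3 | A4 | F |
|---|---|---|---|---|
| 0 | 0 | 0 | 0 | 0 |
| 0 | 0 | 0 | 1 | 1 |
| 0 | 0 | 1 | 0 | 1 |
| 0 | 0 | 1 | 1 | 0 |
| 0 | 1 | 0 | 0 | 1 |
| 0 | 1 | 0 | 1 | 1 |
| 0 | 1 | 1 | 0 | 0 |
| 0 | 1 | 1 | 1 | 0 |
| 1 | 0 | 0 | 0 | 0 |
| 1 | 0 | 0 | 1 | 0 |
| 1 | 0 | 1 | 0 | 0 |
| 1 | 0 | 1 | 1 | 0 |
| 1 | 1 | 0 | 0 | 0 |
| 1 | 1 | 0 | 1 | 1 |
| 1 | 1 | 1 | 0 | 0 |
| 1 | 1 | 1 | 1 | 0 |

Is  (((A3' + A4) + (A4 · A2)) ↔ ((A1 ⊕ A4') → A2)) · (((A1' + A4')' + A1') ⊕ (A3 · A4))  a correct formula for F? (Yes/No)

Yes

Check the formula against F row by row:
  A1=0, A2=0, A3=0, A4=0: formula gives 0, F = 0 ✓
  A1=0, A2=0, A3=0, A4=1: formula gives 1, F = 1 ✓
  A1=0, A2=0, A3=1, A4=0: formula gives 1, F = 1 ✓
  A1=0, A2=0, A3=1, A4=1: formula gives 0, F = 0 ✓
  …and likewise for the remaining 12 rows.
No disagreement on any input; they are logically equivalent.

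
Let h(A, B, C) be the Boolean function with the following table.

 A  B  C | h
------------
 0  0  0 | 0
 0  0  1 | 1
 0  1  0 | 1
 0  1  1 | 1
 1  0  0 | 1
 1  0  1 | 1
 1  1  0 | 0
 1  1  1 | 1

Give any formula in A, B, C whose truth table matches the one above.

h(A, B, C) = ~(((~A & ~B) & ~C) | ((A & B) & ~C))

h is 0 on only 2 rows — (0,0,0), (1,1,0). Writing each as a minterm (¬A·¬B·¬C, A·B·¬C) and OR-ing them characterizes exactly where h=0, so h is the negation of that disjunction.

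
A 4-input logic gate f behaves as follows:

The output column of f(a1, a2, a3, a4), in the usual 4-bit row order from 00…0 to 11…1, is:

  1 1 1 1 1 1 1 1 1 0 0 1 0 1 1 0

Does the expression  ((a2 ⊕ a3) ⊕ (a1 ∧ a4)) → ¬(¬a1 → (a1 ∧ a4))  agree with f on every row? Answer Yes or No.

Check the formula against f row by row:
  a1=0, a2=0, a3=0, a4=0: formula gives 1, f = 1 ✓
  a1=0, a2=0, a3=0, a4=1: formula gives 1, f = 1 ✓
  a1=0, a2=0, a3=1, a4=0: formula gives 1, f = 1 ✓
  a1=0, a2=0, a3=1, a4=1: formula gives 1, f = 1 ✓
  … (the remaining 12 rows also agree.)
Every row agrees, so the formula is equivalent.

Yes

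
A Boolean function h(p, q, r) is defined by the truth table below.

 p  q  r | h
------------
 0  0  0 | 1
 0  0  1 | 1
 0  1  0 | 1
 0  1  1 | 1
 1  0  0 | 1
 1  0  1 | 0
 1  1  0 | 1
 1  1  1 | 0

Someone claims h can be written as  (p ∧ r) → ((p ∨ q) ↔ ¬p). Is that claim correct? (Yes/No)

Check the formula against h row by row:
  p=0, q=0, r=0: formula gives 1, h = 1 ✓
  p=0, q=0, r=1: formula gives 1, h = 1 ✓
  p=0, q=1, r=0: formula gives 1, h = 1 ✓
  p=0, q=1, r=1: formula gives 1, h = 1 ✓
  p=1, q=0, r=0: formula gives 1, h = 1 ✓
  … (the remaining 3 rows also agree.)
All 8 rows match — the expression computes h exactly.

Yes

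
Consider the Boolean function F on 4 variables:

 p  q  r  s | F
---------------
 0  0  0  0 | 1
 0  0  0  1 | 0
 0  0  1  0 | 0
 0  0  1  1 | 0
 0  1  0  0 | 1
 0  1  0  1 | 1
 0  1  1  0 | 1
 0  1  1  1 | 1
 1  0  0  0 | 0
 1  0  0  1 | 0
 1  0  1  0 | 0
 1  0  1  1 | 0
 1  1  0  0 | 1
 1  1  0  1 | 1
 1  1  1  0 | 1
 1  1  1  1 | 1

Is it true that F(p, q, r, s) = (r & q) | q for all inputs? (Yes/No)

Test each input against both F and the formula:
  p=0, q=0, r=0, s=0: formula gives 0, but F = 1 ✗
Row (0,0,0,0) is a counterexample, so the formula is not equivalent to F.

No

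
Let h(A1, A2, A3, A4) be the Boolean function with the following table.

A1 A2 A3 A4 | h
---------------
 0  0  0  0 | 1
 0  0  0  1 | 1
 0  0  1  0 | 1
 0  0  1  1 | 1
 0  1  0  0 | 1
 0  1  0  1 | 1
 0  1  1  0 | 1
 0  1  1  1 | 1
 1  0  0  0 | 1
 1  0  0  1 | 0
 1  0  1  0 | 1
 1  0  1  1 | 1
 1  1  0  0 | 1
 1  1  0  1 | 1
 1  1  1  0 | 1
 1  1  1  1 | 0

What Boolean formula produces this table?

h(A1, A2, A3, A4) = ((((A1 · A2') · A3') · A4) + (((A1 · A2) · A3) · A4))'

h is 0 on only 2 rows — (1,0,0,1), (1,1,1,1). Writing each as a minterm (A1·¬A2·¬A3·A4, A1·A2·A3·A4) and OR-ing them characterizes exactly where h=0, so h is the negation of that disjunction.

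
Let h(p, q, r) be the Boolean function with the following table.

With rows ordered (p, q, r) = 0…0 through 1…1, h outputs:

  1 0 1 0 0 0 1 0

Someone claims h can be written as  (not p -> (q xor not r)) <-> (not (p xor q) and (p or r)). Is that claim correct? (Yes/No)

Test each input against both h and the formula:
  p=0, q=0, r=0: formula gives 0, but h = 1 ✗
Row (0,0,0) is a counterexample, so the formula is not equivalent to h.

No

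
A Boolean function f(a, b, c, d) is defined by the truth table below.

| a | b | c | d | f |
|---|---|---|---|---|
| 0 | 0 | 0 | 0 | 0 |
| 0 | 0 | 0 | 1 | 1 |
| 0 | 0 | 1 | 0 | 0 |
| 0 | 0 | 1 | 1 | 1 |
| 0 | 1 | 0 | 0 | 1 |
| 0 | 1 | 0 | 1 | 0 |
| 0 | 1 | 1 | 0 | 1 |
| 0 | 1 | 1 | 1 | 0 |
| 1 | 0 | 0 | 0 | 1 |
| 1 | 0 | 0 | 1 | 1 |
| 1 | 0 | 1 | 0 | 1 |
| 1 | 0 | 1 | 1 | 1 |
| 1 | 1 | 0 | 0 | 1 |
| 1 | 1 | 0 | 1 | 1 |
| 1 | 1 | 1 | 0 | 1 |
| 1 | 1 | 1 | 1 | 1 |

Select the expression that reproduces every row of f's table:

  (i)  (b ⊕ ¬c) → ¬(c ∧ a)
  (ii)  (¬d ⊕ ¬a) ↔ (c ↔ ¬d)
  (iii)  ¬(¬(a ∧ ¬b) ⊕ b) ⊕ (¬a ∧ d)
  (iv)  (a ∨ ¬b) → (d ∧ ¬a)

iii

(i) fails at (0,0,0,0): the formula yields 1, f is 0.
(ii) fails at (0,0,0,0): the formula yields 1, f is 0.
(iv) fails at (0,1,0,1): the formula yields 1, f is 0.
Only (iii) survives; checking it on all 16 rows confirms it matches f.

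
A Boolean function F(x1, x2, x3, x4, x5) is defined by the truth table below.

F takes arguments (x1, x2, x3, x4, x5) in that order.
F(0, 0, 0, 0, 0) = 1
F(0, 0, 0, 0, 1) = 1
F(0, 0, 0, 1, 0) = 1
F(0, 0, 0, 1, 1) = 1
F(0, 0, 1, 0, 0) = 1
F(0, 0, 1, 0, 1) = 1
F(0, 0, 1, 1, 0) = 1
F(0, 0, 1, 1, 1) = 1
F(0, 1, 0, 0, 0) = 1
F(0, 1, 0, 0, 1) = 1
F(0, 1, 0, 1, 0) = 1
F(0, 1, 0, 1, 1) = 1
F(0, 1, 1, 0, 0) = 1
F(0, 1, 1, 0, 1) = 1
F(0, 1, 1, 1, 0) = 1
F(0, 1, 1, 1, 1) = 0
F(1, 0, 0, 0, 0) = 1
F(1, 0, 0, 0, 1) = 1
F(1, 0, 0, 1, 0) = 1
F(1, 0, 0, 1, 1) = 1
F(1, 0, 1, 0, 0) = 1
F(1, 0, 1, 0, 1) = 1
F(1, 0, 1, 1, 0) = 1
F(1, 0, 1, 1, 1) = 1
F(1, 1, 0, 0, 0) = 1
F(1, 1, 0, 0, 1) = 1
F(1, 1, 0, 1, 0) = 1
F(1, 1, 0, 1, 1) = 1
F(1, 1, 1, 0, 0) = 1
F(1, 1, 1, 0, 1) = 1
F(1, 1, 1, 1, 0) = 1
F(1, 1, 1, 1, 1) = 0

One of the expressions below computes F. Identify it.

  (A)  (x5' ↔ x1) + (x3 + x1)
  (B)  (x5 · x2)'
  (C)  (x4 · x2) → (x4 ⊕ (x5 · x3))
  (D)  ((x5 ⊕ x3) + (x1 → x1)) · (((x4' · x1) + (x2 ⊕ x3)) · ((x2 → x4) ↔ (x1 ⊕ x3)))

(A): at (0,0,0,0,0) it gives 0, but F = 1 — eliminated.
(B): at (0,1,0,0,1) it gives 0, but F = 1 — eliminated.
(D): at (0,0,0,0,0) it gives 0, but F = 1 — eliminated.
That leaves (C). Evaluating it on every row reproduces the table of F exactly.

C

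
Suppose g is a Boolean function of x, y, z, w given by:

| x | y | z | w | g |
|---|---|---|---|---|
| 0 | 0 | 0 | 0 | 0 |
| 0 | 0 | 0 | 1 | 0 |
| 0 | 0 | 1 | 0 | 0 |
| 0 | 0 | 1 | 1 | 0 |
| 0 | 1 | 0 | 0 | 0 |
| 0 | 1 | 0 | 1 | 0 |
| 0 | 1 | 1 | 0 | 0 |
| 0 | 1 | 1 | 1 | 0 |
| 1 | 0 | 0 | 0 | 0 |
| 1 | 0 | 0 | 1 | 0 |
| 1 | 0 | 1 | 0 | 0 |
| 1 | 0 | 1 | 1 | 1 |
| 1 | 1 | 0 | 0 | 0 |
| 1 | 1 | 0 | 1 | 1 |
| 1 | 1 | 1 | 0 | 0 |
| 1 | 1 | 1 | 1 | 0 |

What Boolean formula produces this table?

g(x, y, z, w) = (((x · y') · z) · w) + (((x · y) · z') · w)

g=1 on 2 inputs: (1,0,1,1), (1,1,0,1). Reading each as a conjunction of literals (x·¬y·z·w, x·y·¬z·w) and taking the OR gives the canonical DNF.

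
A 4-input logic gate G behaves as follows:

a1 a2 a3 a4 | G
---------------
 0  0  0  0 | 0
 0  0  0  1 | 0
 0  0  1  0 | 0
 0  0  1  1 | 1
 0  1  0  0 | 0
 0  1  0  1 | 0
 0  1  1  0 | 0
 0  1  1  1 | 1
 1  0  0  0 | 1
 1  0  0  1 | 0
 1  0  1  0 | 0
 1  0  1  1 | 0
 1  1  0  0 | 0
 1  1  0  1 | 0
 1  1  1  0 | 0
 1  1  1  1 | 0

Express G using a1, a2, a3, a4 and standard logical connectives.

The 1-rows are (0,0,1,1), (0,1,1,1), (1,0,0,0). Each contributes one minterm — ¬a1·¬a2·a3·a4; ¬a1·a2·a3·a4; a1·¬a2·¬a3·¬a4 — and their disjunction is a sum-of-products form of G.

G(a1, a2, a3, a4) = ((((not a1 and not a2) and a3) and a4) or (((not a1 and a2) and a3) and a4)) or (((a1 and not a2) and not a3) and not a4)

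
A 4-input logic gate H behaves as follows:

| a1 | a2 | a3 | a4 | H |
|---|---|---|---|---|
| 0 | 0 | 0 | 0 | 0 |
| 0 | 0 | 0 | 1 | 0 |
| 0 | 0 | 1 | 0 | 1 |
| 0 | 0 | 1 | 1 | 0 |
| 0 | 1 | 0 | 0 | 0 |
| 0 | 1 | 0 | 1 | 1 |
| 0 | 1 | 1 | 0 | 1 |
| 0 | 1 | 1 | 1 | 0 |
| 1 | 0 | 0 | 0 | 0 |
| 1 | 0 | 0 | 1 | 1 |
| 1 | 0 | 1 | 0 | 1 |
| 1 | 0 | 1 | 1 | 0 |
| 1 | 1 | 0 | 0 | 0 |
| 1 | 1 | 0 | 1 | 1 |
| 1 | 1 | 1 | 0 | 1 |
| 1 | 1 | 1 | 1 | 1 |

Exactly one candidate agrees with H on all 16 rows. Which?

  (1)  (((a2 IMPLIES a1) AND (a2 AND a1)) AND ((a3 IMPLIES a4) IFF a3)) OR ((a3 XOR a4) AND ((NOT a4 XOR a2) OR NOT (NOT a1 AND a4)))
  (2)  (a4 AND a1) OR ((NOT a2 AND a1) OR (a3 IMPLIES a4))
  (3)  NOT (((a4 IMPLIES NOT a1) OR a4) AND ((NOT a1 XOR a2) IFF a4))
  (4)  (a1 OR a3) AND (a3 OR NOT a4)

(2) fails at (0,0,0,0): the formula yields 1, H is 0.
(3) fails at (0,0,0,0): the formula yields 1, H is 0.
(4) fails at (0,0,1,1): the formula yields 1, H is 0.
Only (1) survives; checking it on all 16 rows confirms it matches H.

1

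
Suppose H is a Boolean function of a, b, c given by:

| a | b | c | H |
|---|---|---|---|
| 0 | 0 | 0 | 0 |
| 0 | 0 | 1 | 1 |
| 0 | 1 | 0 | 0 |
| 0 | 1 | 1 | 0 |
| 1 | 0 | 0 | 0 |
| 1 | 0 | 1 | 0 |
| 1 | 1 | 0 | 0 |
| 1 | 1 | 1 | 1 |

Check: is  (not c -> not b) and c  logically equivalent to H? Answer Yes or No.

Evaluate (not c -> not b) and c on each row and compare to H:
  a=0, b=0, c=0: formula gives 0, H = 0 ✓
  a=0, b=0, c=1: formula gives 1, H = 1 ✓
  a=0, b=1, c=0: formula gives 0, H = 0 ✓
  a=0, b=1, c=1: formula gives 1, but H = 0 ✗
Row (0,1,1) is a counterexample, so the formula is not equivalent to H.

No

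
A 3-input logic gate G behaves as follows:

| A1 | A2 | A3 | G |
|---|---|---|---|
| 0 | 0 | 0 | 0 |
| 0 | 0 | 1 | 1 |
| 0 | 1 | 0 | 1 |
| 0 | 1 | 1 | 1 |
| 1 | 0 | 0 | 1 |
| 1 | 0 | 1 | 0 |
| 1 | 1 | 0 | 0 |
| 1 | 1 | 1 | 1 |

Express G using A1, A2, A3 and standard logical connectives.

G(A1, A2, A3) = ¬((((¬A1 ∧ ¬A2) ∧ ¬A3) ∨ ((A1 ∧ ¬A2) ∧ A3)) ∨ ((A1 ∧ A2) ∧ ¬A3))

There are just 3 zero rows: (0,0,0), (1,0,1), (1,1,0). Their minterms are ¬A1·¬A2·¬A3, A1·¬A2·A3, A1·A2·¬A3; the OR of those covers precisely the 0-outputs, and negating it yields G.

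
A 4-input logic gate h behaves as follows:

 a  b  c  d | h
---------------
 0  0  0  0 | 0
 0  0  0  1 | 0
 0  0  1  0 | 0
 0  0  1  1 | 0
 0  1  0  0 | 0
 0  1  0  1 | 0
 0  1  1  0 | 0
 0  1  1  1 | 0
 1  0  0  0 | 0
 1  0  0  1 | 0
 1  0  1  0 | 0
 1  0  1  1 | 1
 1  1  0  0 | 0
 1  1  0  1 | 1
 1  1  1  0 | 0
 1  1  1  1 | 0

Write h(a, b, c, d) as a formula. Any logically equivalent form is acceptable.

Collect the rows where h=1 — (1,0,1,1), (1,1,0,1) — and write one minterm per row: a·¬b·c·d, a·b·¬c·d. Their union (logical OR) reproduces the table exactly.

h(a, b, c, d) = (((a AND NOT b) AND c) AND d) OR (((a AND b) AND NOT c) AND d)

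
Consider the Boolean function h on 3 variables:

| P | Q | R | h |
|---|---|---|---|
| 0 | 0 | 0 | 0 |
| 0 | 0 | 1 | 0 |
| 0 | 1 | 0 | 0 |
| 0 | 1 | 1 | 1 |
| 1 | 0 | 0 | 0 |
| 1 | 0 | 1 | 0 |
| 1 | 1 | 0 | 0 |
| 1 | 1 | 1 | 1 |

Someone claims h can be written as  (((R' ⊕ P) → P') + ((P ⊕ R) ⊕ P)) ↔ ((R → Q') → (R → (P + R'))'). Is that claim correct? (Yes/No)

No

Check the formula against h row by row:
  P=0, Q=0, R=0: formula gives 0, h = 0 ✓
  P=0, Q=0, R=1: formula gives 1, but h = 0 ✗
Since they disagree at (0,0,1), the expression is not a correct formula for h.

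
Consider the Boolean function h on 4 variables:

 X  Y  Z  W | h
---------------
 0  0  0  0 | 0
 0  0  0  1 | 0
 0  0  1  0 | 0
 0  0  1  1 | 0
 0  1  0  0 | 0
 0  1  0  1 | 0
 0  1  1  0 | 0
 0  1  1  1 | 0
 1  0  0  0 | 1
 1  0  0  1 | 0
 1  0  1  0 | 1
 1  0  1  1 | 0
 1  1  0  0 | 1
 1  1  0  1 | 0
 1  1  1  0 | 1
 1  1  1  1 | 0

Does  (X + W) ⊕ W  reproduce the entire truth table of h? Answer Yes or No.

Test each input against both h and the formula:
  X=0, Y=0, Z=0, W=0: formula gives 0, h = 0 ✓
  X=0, Y=0, Z=0, W=1: formula gives 0, h = 0 ✓
  X=0, Y=0, Z=1, W=0: formula gives 0, h = 0 ✓
  X=0, Y=0, Z=1, W=1: formula gives 0, h = 0 ✓
  …and likewise for the remaining 12 rows.
Every row agrees, so the formula is equivalent.

Yes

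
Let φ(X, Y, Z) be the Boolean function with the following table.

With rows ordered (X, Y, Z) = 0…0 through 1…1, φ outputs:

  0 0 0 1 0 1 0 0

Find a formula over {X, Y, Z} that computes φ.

φ=1 on 2 inputs: (0,1,1), (1,0,1). Reading each as a conjunction of literals (¬X·Y·Z, X·¬Y·Z) and taking the OR gives the canonical DNF.

φ(X, Y, Z) = ((NOT X AND Y) AND Z) OR ((X AND NOT Y) AND Z)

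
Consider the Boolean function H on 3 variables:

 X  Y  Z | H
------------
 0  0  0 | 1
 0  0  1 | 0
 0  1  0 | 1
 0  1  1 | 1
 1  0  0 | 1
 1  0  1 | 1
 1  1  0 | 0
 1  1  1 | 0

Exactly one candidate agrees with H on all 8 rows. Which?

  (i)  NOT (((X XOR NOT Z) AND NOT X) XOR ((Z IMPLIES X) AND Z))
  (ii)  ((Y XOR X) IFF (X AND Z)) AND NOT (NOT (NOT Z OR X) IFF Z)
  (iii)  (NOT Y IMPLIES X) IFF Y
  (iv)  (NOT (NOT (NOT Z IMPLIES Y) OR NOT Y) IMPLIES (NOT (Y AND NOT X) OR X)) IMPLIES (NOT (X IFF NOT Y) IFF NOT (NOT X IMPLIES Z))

iv

(i): at (0,0,0) it gives 0, but H = 1 — eliminated.
(ii): at (0,0,0) it gives 0, but H = 1 — eliminated.
(iii): at (0,0,1) it gives 1, but H = 0 — eliminated.
(iv) is the remaining candidate, and it agrees with H on all 8 inputs.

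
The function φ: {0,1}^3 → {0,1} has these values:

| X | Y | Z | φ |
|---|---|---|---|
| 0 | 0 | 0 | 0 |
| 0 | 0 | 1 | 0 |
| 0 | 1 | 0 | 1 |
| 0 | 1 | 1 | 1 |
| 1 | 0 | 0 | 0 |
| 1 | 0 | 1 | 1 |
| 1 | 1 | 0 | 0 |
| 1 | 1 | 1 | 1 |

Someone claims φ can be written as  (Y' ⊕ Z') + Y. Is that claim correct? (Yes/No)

No

Check the formula against φ row by row:
  X=0, Y=0, Z=0: formula gives 0, φ = 0 ✓
  X=0, Y=0, Z=1: formula gives 1, but φ = 0 ✗
Since they disagree at (0,0,1), the expression is not a correct formula for φ.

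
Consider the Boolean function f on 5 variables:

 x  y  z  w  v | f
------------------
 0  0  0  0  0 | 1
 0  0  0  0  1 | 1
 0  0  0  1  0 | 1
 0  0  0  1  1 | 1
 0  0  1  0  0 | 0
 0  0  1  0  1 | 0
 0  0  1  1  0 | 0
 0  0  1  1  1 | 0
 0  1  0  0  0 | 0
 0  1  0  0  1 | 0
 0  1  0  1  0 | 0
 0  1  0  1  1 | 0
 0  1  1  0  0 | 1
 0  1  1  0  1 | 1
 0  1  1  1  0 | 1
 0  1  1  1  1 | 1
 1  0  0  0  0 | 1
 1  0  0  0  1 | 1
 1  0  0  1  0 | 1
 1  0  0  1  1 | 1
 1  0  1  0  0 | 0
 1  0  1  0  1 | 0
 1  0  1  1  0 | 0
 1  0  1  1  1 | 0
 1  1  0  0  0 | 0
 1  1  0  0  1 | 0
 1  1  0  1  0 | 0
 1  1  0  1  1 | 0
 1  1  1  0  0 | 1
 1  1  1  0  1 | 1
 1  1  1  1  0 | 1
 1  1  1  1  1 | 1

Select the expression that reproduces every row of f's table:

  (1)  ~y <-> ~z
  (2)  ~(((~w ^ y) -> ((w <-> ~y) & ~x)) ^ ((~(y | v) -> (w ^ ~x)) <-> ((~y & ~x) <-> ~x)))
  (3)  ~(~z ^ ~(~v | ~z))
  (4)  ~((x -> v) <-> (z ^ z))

(2) disagrees with f on (0,0,0,0,0) (formula → 0, table → 1); rule it out.
(3) disagrees with f on (0,0,0,0,0) (formula → 0, table → 1); rule it out.
(4) disagrees with f on (0,0,1,0,0) (formula → 1, table → 0); rule it out.
Only (1) survives; checking it on all 32 rows confirms it matches f.

1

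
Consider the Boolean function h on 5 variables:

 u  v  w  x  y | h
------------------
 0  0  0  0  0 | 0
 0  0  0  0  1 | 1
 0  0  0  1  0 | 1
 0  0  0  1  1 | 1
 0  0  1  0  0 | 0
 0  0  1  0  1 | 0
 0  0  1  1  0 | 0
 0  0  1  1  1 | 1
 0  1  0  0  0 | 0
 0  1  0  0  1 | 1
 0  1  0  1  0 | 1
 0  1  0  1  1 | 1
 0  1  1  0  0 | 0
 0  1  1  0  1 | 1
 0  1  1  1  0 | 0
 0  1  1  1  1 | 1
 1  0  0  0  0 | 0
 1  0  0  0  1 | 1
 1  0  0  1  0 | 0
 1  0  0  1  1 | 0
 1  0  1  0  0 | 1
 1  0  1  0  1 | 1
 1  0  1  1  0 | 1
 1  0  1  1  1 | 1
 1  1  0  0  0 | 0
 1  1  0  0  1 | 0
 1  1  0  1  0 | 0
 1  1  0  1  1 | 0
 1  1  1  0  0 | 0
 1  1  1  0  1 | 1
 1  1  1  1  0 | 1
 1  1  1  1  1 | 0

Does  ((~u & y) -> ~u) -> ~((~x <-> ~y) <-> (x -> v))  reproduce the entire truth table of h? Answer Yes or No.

No

Check the formula against h row by row:
  u=0, v=0, w=0, x=0, y=0: formula gives 0, h = 0 ✓
  u=0, v=0, w=0, x=0, y=1: formula gives 1, h = 1 ✓
  u=0, v=0, w=0, x=1, y=0: formula gives 0, but h = 1 ✗
A single disagreement suffices: at (0,0,0,1,0) they differ, so the formula does not compute h.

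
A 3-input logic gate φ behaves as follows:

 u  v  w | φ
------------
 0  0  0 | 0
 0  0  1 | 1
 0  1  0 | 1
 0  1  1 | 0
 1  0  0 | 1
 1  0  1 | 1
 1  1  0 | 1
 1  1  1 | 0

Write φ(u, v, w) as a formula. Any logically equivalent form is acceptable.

φ(u, v, w) = ¬((((¬u ∧ ¬v) ∧ ¬w) ∨ ((¬u ∧ v) ∧ w)) ∨ ((u ∧ v) ∧ w))

There are just 3 zero rows: (0,0,0), (0,1,1), (1,1,1). Their minterms are ¬u·¬v·¬w, ¬u·v·w, u·v·w; the OR of those covers precisely the 0-outputs, and negating it yields φ.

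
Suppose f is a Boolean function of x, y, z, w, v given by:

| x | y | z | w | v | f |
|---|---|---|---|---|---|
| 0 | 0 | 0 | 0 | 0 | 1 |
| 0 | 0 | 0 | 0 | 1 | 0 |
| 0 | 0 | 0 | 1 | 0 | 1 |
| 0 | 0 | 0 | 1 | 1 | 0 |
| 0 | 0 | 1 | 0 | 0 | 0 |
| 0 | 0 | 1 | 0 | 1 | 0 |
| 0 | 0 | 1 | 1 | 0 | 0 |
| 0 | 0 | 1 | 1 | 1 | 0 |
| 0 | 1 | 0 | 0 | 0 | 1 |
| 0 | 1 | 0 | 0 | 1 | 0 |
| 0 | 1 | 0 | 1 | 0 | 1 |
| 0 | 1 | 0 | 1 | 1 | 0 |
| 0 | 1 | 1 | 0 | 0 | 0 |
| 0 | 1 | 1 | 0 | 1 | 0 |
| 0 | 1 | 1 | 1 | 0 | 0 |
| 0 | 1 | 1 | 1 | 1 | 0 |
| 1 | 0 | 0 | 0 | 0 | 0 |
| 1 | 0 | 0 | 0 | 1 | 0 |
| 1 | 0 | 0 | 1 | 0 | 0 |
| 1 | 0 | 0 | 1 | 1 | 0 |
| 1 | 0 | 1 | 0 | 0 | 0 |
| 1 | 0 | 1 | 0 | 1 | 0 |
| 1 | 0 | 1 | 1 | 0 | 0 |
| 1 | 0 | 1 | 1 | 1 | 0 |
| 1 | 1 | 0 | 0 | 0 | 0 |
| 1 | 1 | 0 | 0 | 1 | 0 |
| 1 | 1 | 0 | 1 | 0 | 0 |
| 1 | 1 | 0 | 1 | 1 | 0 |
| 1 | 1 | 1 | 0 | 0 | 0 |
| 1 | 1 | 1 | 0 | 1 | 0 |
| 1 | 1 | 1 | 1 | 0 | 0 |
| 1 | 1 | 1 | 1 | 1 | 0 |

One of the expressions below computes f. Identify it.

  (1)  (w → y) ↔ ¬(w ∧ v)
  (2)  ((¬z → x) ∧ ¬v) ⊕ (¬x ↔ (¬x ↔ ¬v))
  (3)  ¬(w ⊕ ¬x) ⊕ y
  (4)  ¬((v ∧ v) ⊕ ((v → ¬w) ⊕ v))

(1) disagrees with f on (0,0,0,0,1) (formula → 1, table → 0); rule it out.
(3) disagrees with f on (0,0,0,0,0) (formula → 0, table → 1); rule it out.
(4) disagrees with f on (0,0,0,0,0) (formula → 0, table → 1); rule it out.
That leaves (2). Evaluating it on every row reproduces the table of f exactly.

2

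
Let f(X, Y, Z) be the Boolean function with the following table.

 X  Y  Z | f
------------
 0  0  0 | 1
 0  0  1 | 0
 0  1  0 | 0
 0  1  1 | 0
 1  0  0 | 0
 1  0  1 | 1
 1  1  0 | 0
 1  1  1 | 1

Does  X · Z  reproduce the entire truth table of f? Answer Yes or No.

Evaluate X · Z on each row and compare to f:
  X=0, Y=0, Z=0: formula gives 0, but f = 1 ✗
A single disagreement suffices: at (0,0,0) they differ, so the formula does not compute f.

No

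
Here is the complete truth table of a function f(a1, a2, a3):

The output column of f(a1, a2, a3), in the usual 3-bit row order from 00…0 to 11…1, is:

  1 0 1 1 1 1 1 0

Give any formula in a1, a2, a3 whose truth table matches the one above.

f is 0 on only 2 rows — (0,0,1), (1,1,1). Writing each as a minterm (¬a1·¬a2·a3, a1·a2·a3) and OR-ing them characterizes exactly where f=0, so f is the negation of that disjunction.

f(a1, a2, a3) = (((a1' · a2') · a3) + ((a1 · a2) · a3))'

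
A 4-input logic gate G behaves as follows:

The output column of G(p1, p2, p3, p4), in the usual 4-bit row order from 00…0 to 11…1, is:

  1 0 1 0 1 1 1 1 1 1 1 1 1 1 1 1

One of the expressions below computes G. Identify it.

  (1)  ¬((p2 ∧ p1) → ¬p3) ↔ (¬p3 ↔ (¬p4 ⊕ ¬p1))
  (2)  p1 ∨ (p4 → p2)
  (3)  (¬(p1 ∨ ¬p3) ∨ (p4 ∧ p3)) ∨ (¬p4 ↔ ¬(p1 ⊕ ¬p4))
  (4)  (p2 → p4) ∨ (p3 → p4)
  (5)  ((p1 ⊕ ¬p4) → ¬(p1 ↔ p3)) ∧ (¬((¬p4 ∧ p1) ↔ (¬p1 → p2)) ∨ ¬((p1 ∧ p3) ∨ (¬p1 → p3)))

2

(1) disagrees with G on (0,0,1,0) (formula → 0, table → 1); rule it out.
(3) disagrees with G on (0,0,0,0) (formula → 0, table → 1); rule it out.
(4) disagrees with G on (0,0,0,1) (formula → 1, table → 0); rule it out.
(5) disagrees with G on (0,0,0,0) (formula → 0, table → 1); rule it out.
Only (2) survives; checking it on all 16 rows confirms it matches G.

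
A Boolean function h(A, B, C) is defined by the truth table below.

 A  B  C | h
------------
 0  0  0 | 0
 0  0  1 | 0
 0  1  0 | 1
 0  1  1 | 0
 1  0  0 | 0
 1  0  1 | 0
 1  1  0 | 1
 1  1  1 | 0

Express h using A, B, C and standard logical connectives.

h(A, B, C) = ((NOT A AND B) AND NOT C) OR ((A AND B) AND NOT C)

Collect the rows where h=1 — (0,1,0), (1,1,0) — and write one minterm per row: ¬A·B·¬C, A·B·¬C. Their union (logical OR) reproduces the table exactly.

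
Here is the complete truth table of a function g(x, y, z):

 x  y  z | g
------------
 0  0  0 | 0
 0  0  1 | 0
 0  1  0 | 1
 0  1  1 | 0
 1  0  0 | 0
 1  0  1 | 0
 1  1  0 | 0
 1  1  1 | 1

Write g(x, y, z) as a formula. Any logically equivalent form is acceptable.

g=1 on 2 inputs: (0,1,0), (1,1,1). Reading each as a conjunction of literals (¬x·y·¬z, x·y·z) and taking the OR gives the canonical DNF.

g(x, y, z) = ((¬x ∧ y) ∧ ¬z) ∨ ((x ∧ y) ∧ z)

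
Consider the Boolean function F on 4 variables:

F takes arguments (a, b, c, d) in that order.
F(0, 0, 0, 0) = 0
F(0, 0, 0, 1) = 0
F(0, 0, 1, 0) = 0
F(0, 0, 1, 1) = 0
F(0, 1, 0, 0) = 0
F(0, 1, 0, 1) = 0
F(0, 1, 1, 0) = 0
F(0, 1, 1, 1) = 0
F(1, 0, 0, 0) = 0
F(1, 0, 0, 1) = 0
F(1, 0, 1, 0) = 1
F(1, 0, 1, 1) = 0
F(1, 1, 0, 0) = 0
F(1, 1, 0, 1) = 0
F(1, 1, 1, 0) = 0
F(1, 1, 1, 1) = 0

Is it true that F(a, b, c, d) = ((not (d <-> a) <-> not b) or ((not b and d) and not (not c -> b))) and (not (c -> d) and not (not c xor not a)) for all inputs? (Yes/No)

Yes

Test each input against both F and the formula:
  a=0, b=0, c=0, d=0: formula gives 0, F = 0 ✓
  a=0, b=0, c=0, d=1: formula gives 0, F = 0 ✓
  a=0, b=0, c=1, d=0: formula gives 0, F = 0 ✓
  a=0, b=0, c=1, d=1: formula gives 0, F = 0 ✓
  … (the remaining 12 rows also agree.)
No disagreement on any input; they are logically equivalent.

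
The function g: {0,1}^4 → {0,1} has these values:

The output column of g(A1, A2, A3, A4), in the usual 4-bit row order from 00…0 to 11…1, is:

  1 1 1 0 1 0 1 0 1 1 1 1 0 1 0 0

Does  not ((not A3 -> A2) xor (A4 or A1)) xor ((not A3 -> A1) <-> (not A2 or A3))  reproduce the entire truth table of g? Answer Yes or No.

No

Check the formula against g row by row:
  A1=0, A2=0, A3=0, A4=0: formula gives 1, g = 1 ✓
  A1=0, A2=0, A3=0, A4=1: formula gives 0, but g = 1 ✗
Row (0,0,0,1) is a counterexample, so the formula is not equivalent to g.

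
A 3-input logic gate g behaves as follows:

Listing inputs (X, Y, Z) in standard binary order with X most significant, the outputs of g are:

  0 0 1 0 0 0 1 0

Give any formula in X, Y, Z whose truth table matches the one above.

g(X, Y, Z) = ((not X and Y) and not Z) or ((X and Y) and not Z)

g=1 on 2 inputs: (0,1,0), (1,1,0). Reading each as a conjunction of literals (¬X·Y·¬Z, X·Y·¬Z) and taking the OR gives the canonical DNF.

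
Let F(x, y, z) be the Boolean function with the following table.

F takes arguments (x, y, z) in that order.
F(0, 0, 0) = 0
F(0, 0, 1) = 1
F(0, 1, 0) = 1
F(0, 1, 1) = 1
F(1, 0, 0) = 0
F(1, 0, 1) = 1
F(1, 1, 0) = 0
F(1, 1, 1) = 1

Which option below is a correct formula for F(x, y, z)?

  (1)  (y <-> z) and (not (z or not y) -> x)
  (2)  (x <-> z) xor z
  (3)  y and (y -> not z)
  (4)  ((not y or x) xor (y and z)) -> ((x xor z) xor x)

(1) fails at (0,0,0): the formula yields 1, F is 0.
(2) fails at (0,0,0): the formula yields 1, F is 0.
(3) fails at (0,0,1): the formula yields 0, F is 1.
(4) is the remaining candidate, and it agrees with F on all 8 inputs.

4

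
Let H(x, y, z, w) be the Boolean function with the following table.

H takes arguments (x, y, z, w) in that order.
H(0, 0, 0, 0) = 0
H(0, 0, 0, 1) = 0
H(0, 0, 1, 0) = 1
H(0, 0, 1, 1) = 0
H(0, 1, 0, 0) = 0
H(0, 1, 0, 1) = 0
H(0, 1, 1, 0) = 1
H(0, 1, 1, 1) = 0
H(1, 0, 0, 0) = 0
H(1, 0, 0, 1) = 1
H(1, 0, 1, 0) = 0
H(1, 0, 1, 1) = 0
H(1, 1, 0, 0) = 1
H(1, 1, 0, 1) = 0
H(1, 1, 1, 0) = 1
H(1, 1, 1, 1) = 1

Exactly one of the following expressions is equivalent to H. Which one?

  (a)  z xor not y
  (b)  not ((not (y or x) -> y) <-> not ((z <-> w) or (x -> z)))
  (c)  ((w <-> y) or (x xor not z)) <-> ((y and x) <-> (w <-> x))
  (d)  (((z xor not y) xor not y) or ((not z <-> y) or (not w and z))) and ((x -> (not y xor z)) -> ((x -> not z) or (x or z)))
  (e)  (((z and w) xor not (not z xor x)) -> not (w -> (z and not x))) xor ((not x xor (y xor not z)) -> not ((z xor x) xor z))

(a): at (0,0,0,0) it gives 1, but H = 0 — eliminated.
(b): at (0,0,1,0) it gives 0, but H = 1 — eliminated.
(c): at (0,0,0,1) it gives 1, but H = 0 — eliminated.
(d): at (0,0,1,1) it gives 1, but H = 0 — eliminated.
That leaves (e). Evaluating it on every row reproduces the table of H exactly.

e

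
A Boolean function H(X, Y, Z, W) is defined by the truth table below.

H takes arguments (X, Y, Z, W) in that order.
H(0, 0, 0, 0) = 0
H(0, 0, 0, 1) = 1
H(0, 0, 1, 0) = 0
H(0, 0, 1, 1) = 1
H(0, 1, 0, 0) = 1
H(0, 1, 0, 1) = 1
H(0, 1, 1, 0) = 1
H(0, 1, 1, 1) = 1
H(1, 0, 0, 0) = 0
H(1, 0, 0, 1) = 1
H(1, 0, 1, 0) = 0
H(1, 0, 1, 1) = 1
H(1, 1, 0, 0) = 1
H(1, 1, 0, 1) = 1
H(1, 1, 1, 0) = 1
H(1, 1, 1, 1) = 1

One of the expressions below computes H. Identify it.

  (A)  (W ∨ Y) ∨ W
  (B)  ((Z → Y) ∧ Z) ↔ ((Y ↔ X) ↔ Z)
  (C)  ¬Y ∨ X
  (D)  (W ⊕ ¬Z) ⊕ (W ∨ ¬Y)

A

(B): at (0,0,0,0) it gives 1, but H = 0 — eliminated.
(C): at (0,0,0,0) it gives 1, but H = 0 — eliminated.
(D): at (0,0,1,0) it gives 1, but H = 0 — eliminated.
(A) is the remaining candidate, and it agrees with H on all 16 inputs.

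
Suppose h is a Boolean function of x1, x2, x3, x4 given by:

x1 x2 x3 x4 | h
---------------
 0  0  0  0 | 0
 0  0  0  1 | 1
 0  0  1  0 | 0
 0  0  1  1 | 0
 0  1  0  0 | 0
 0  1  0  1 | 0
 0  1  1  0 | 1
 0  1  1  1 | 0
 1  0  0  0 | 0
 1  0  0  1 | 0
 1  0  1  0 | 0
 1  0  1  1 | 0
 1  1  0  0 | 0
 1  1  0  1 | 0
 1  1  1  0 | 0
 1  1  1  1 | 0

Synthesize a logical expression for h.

h=1 on 2 inputs: (0,0,0,1), (0,1,1,0). Reading each as a conjunction of literals (¬x1·¬x2·¬x3·x4, ¬x1·x2·x3·¬x4) and taking the OR gives the canonical DNF.

h(x1, x2, x3, x4) = (((NOT x1 AND NOT x2) AND NOT x3) AND x4) OR (((NOT x1 AND x2) AND x3) AND NOT x4)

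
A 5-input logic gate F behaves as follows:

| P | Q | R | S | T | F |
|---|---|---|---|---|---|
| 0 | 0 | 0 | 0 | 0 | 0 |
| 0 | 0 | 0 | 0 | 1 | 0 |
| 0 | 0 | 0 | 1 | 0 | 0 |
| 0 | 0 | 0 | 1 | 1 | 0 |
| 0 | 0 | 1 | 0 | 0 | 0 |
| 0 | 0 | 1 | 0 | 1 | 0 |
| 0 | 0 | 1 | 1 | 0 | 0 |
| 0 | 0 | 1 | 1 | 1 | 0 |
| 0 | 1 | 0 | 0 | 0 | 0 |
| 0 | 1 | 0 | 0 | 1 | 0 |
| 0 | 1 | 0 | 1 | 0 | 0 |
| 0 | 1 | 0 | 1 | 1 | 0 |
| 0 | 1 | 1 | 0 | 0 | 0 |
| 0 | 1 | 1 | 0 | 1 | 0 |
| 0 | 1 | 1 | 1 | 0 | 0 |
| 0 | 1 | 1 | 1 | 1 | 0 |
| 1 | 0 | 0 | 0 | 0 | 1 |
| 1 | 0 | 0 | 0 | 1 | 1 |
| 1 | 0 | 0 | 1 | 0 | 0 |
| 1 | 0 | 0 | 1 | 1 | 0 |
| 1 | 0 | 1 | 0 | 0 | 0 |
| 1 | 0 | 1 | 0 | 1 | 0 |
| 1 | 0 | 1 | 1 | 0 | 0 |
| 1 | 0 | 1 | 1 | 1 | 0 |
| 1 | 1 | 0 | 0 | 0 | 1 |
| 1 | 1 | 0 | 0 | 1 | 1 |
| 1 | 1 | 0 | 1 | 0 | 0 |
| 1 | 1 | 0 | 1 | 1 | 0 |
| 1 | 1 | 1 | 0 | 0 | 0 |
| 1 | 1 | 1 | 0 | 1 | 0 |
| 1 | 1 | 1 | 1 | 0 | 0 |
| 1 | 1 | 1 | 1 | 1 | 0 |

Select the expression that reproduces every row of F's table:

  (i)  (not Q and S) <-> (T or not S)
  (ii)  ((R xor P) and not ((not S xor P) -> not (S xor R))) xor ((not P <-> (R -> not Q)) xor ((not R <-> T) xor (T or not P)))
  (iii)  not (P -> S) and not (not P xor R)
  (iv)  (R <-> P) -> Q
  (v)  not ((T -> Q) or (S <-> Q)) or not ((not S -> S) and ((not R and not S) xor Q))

iii

(i): at (0,0,0,1,1) it gives 1, but F = 0 — eliminated.
(ii): at (0,0,0,0,1) it gives 1, but F = 0 — eliminated.
(iv): at (0,0,1,0,0) it gives 1, but F = 0 — eliminated.
(v): at (0,0,0,0,0) it gives 1, but F = 0 — eliminated.
That leaves (iii). Evaluating it on every row reproduces the table of F exactly.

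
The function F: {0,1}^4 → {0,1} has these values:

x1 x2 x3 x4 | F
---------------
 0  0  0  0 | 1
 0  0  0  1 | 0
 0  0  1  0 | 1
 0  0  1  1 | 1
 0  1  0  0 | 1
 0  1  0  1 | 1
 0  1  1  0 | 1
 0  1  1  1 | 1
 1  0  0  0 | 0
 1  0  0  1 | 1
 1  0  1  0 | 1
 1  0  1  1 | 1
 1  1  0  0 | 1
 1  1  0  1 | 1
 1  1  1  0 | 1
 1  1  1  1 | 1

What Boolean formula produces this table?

F(x1, x2, x3, x4) = not ((((not x1 and not x2) and not x3) and x4) or (((x1 and not x2) and not x3) and not x4))

The 0-rows are (0,0,0,1), (1,0,0,0). Take each as a conjunction (¬x1·¬x2·¬x3·x4, x1·¬x2·¬x3·¬x4), form their disjunction, and complement — that gives a formula that is 1 everywhere F is.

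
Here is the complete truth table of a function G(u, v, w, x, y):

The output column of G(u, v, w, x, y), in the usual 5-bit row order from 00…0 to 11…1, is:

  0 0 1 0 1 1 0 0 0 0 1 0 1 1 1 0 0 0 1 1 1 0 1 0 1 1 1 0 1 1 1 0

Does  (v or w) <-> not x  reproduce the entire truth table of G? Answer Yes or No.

Check the formula against G row by row:
  u=0, v=0, w=0, x=0, y=0: formula gives 0, G = 0 ✓
  u=0, v=0, w=0, x=0, y=1: formula gives 0, G = 0 ✓
  u=0, v=0, w=0, x=1, y=0: formula gives 1, G = 1 ✓
  u=0, v=0, w=0, x=1, y=1: formula gives 1, but G = 0 ✗
Row (0,0,0,1,1) is a counterexample, so the formula is not equivalent to G.

No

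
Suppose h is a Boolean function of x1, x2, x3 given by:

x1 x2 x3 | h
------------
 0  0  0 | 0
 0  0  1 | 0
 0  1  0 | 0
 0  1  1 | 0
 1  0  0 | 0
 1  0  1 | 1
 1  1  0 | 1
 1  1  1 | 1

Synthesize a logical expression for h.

h=1 on 3 inputs: (1,0,1), (1,1,0), (1,1,1). Reading each as a conjunction of literals (x1·¬x2·x3, x1·x2·¬x3, x1·x2·x3) and taking the OR gives the canonical DNF.

h(x1, x2, x3) = (((x1 & ~x2) & x3) | ((x1 & x2) & ~x3)) | ((x1 & x2) & x3)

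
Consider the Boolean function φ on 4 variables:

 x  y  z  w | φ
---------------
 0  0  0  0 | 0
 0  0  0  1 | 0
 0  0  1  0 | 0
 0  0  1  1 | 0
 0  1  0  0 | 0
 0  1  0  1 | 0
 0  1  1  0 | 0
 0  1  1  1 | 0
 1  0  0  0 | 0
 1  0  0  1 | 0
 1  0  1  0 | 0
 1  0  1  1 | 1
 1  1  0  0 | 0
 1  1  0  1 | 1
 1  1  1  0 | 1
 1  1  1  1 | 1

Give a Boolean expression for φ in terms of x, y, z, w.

φ(x, y, z, w) = (((((x · y') · z) · w) + (((x · y) · z') · w)) + (((x · y) · z) · w')) + (((x · y) · z) · w)

The 1-rows are (1,0,1,1), (1,1,0,1), (1,1,1,0), (1,1,1,1). Each contributes one minterm — x·¬y·z·w; x·y·¬z·w; x·y·z·¬w; x·y·z·w — and their disjunction is a sum-of-products form of φ.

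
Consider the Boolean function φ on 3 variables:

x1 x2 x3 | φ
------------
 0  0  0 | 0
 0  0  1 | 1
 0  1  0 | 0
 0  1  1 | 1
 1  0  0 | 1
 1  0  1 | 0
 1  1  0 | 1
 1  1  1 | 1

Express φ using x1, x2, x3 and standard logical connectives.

φ(x1, x2, x3) = NOT ((((NOT x1 AND NOT x2) AND NOT x3) OR ((NOT x1 AND x2) AND NOT x3)) OR ((x1 AND NOT x2) AND x3))

φ is 0 on only 3 rows — (0,0,0), (0,1,0), (1,0,1). Writing each as a minterm (¬x1·¬x2·¬x3, ¬x1·x2·¬x3, x1·¬x2·x3) and OR-ing them characterizes exactly where φ=0, so φ is the negation of that disjunction.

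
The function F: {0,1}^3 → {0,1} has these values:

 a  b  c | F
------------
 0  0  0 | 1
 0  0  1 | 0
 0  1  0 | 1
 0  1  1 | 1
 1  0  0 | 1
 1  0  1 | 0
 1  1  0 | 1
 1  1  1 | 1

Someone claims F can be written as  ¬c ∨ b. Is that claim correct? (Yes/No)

Yes

Check the formula against F row by row:
  a=0, b=0, c=0: formula gives 1, F = 1 ✓
  a=0, b=0, c=1: formula gives 0, F = 0 ✓
  a=0, b=1, c=0: formula gives 1, F = 1 ✓
  a=0, b=1, c=1: formula gives 1, F = 1 ✓
  a=1, b=0, c=0: formula gives 1, F = 1 ✓
  …and likewise for the remaining 3 rows.
No disagreement on any input; they are logically equivalent.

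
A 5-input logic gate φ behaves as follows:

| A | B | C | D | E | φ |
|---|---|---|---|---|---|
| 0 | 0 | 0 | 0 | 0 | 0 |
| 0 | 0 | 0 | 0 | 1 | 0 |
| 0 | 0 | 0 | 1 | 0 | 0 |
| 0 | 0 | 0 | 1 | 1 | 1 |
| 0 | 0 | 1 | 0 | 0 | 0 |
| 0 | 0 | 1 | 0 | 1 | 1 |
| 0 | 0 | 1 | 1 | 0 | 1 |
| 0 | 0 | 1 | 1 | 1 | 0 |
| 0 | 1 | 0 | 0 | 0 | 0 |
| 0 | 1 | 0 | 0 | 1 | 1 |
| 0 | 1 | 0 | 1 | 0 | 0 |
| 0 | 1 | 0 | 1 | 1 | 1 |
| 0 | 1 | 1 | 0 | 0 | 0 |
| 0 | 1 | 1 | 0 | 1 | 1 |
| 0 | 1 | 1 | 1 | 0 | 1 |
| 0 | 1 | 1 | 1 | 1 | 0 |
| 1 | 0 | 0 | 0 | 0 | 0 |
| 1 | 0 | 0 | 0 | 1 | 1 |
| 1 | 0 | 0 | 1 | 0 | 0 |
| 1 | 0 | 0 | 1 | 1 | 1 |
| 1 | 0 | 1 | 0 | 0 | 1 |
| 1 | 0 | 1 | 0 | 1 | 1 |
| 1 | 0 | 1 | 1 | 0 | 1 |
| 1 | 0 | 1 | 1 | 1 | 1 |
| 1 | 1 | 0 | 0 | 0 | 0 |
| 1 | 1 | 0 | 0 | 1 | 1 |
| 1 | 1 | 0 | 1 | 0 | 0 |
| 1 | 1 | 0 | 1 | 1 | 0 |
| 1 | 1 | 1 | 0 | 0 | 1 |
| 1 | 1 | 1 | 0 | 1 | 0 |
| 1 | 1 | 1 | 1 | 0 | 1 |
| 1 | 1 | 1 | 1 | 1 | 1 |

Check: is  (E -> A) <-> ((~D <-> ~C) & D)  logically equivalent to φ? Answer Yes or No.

No

Check the formula against φ row by row:
  A=0, B=0, C=0, D=0, E=0: formula gives 0, φ = 0 ✓
  A=0, B=0, C=0, D=0, E=1: formula gives 1, but φ = 0 ✗
Row (0,0,0,0,1) is a counterexample, so the formula is not equivalent to φ.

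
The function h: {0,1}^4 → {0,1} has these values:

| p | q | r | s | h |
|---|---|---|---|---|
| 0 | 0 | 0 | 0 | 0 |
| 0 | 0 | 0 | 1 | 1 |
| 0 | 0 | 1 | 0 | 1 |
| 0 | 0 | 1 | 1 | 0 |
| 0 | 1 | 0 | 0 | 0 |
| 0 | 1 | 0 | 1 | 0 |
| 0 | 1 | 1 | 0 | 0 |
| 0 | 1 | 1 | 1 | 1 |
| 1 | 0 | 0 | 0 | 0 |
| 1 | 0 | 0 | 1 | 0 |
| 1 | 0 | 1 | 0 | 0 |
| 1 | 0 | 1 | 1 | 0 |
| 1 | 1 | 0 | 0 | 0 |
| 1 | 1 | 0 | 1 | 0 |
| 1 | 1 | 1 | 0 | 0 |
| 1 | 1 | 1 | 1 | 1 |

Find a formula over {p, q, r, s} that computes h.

h=1 on 4 inputs: (0,0,0,1), (0,0,1,0), (0,1,1,1), (1,1,1,1). Reading each as a conjunction of literals (¬p·¬q·¬r·s, ¬p·¬q·r·¬s, ¬p·q·r·s, p·q·r·s) and taking the OR gives the canonical DNF.

h(p, q, r, s) = (((((~p & ~q) & ~r) & s) | (((~p & ~q) & r) & ~s)) | (((~p & q) & r) & s)) | (((p & q) & r) & s)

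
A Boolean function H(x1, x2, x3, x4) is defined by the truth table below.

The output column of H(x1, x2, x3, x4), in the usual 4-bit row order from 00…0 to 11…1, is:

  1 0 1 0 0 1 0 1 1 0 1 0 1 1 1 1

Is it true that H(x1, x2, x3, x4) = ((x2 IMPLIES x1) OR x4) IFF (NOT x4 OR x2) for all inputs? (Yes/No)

Yes

Test each input against both H and the formula:
  x1=0, x2=0, x3=0, x4=0: formula gives 1, H = 1 ✓
  x1=0, x2=0, x3=0, x4=1: formula gives 0, H = 0 ✓
  x1=0, x2=0, x3=1, x4=0: formula gives 1, H = 1 ✓
  x1=0, x2=0, x3=1, x4=1: formula gives 0, H = 0 ✓
  … (the remaining 12 rows also agree.)
Every row agrees, so the formula is equivalent.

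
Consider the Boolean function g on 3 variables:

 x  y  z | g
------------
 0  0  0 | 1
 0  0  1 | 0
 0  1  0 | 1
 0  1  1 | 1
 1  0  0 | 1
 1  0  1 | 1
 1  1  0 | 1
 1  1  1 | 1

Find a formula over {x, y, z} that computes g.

g is 0 on exactly one input, (0,0,1), whose minterm is ¬x·¬y·z. So g is the negation of that single conjunction.

g(x, y, z) = ~((~x & ~y) & z)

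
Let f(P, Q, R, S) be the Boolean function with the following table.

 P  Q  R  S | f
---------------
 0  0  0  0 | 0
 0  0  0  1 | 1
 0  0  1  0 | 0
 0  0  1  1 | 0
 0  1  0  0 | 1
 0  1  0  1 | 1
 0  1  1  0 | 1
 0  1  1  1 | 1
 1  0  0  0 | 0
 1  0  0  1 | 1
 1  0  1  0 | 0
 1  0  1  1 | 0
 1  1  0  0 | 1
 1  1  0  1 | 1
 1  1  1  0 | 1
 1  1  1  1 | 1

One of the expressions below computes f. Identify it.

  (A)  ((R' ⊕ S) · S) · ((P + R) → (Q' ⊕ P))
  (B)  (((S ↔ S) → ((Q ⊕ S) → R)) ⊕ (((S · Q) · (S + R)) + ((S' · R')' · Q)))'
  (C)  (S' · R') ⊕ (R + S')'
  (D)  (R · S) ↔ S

(A) fails at (0,0,0,1): the formula yields 0, f is 1.
(C) fails at (0,0,0,0): the formula yields 1, f is 0.
(D) fails at (0,0,0,0): the formula yields 1, f is 0.
(B) is the remaining candidate, and it agrees with f on all 16 inputs.

B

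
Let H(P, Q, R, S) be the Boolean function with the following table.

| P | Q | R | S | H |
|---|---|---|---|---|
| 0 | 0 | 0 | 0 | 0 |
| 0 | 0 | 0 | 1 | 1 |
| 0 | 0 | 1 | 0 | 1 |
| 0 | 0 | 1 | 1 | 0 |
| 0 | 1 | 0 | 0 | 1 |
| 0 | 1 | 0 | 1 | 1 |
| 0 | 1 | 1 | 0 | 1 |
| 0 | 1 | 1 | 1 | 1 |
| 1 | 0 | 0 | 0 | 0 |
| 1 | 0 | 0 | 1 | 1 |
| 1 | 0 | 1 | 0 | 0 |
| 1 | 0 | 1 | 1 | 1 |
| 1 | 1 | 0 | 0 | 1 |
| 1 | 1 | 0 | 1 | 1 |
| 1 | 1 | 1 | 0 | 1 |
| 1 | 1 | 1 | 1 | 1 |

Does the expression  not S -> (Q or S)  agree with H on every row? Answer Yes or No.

No

Check the formula against H row by row:
  P=0, Q=0, R=0, S=0: formula gives 0, H = 0 ✓
  P=0, Q=0, R=0, S=1: formula gives 1, H = 1 ✓
  P=0, Q=0, R=1, S=0: formula gives 0, but H = 1 ✗
A single disagreement suffices: at (0,0,1,0) they differ, so the formula does not compute H.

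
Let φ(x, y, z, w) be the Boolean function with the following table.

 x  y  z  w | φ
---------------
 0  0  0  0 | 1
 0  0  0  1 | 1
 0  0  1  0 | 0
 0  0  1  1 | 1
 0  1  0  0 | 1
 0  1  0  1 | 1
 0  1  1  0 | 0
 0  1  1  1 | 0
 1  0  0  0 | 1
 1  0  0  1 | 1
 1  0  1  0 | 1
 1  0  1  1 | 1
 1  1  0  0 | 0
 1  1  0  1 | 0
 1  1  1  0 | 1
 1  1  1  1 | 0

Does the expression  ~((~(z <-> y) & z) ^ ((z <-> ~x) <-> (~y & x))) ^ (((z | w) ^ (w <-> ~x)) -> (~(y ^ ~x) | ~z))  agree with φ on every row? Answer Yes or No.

Yes

Test each input against both φ and the formula:
  x=0, y=0, z=0, w=0: formula gives 1, φ = 1 ✓
  x=0, y=0, z=0, w=1: formula gives 1, φ = 1 ✓
  x=0, y=0, z=1, w=0: formula gives 0, φ = 0 ✓
  x=0, y=0, z=1, w=1: formula gives 1, φ = 1 ✓
  … (the remaining 12 rows also agree.)
All 16 rows match — the expression computes φ exactly.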